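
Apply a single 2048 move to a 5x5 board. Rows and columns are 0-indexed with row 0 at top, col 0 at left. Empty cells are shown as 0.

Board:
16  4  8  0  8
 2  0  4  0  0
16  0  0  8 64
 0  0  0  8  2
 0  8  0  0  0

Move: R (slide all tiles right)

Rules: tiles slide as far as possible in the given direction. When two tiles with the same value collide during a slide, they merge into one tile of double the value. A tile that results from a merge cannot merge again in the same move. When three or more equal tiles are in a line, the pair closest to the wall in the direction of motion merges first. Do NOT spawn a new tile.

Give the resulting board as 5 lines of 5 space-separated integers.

Slide right:
row 0: [16, 4, 8, 0, 8] -> [0, 0, 16, 4, 16]
row 1: [2, 0, 4, 0, 0] -> [0, 0, 0, 2, 4]
row 2: [16, 0, 0, 8, 64] -> [0, 0, 16, 8, 64]
row 3: [0, 0, 0, 8, 2] -> [0, 0, 0, 8, 2]
row 4: [0, 8, 0, 0, 0] -> [0, 0, 0, 0, 8]

Answer:  0  0 16  4 16
 0  0  0  2  4
 0  0 16  8 64
 0  0  0  8  2
 0  0  0  0  8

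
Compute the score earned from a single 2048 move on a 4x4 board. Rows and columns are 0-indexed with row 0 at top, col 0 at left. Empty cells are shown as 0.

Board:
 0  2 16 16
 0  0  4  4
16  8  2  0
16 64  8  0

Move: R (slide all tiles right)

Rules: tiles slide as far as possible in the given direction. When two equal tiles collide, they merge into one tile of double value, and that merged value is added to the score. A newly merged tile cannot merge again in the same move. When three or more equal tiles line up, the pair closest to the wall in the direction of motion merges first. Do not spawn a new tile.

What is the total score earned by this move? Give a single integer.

Answer: 40

Derivation:
Slide right:
row 0: [0, 2, 16, 16] -> [0, 0, 2, 32]  score +32 (running 32)
row 1: [0, 0, 4, 4] -> [0, 0, 0, 8]  score +8 (running 40)
row 2: [16, 8, 2, 0] -> [0, 16, 8, 2]  score +0 (running 40)
row 3: [16, 64, 8, 0] -> [0, 16, 64, 8]  score +0 (running 40)
Board after move:
 0  0  2 32
 0  0  0  8
 0 16  8  2
 0 16 64  8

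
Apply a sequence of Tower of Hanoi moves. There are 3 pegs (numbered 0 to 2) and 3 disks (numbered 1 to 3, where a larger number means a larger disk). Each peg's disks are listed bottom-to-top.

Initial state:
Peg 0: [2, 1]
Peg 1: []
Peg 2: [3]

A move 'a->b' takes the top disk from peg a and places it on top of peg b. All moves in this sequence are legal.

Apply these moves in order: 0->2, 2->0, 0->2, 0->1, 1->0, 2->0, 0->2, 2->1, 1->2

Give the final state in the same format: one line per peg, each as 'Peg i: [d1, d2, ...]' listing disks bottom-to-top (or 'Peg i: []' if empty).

Answer: Peg 0: [2]
Peg 1: []
Peg 2: [3, 1]

Derivation:
After move 1 (0->2):
Peg 0: [2]
Peg 1: []
Peg 2: [3, 1]

After move 2 (2->0):
Peg 0: [2, 1]
Peg 1: []
Peg 2: [3]

After move 3 (0->2):
Peg 0: [2]
Peg 1: []
Peg 2: [3, 1]

After move 4 (0->1):
Peg 0: []
Peg 1: [2]
Peg 2: [3, 1]

After move 5 (1->0):
Peg 0: [2]
Peg 1: []
Peg 2: [3, 1]

After move 6 (2->0):
Peg 0: [2, 1]
Peg 1: []
Peg 2: [3]

After move 7 (0->2):
Peg 0: [2]
Peg 1: []
Peg 2: [3, 1]

After move 8 (2->1):
Peg 0: [2]
Peg 1: [1]
Peg 2: [3]

After move 9 (1->2):
Peg 0: [2]
Peg 1: []
Peg 2: [3, 1]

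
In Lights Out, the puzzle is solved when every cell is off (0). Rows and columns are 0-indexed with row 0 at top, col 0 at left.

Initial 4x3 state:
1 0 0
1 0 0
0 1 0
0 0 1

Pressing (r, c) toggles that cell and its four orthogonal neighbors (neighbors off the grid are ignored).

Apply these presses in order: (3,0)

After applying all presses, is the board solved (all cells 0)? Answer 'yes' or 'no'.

After press 1 at (3,0):
1 0 0
1 0 0
1 1 0
1 1 1

Lights still on: 7

Answer: no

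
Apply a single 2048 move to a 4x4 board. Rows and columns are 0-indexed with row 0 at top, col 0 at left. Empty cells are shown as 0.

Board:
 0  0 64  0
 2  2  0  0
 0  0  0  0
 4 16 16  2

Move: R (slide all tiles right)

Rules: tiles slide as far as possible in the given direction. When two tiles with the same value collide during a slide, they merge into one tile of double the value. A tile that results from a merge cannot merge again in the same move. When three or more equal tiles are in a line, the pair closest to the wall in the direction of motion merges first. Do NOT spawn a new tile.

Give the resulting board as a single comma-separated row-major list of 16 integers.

Slide right:
row 0: [0, 0, 64, 0] -> [0, 0, 0, 64]
row 1: [2, 2, 0, 0] -> [0, 0, 0, 4]
row 2: [0, 0, 0, 0] -> [0, 0, 0, 0]
row 3: [4, 16, 16, 2] -> [0, 4, 32, 2]

Answer: 0, 0, 0, 64, 0, 0, 0, 4, 0, 0, 0, 0, 0, 4, 32, 2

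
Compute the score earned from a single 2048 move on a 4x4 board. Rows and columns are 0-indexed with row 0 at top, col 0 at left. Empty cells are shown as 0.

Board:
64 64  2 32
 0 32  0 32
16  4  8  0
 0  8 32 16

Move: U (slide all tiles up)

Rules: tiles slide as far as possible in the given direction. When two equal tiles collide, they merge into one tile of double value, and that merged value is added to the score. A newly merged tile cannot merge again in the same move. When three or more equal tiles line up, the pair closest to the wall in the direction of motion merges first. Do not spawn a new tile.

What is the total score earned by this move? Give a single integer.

Answer: 64

Derivation:
Slide up:
col 0: [64, 0, 16, 0] -> [64, 16, 0, 0]  score +0 (running 0)
col 1: [64, 32, 4, 8] -> [64, 32, 4, 8]  score +0 (running 0)
col 2: [2, 0, 8, 32] -> [2, 8, 32, 0]  score +0 (running 0)
col 3: [32, 32, 0, 16] -> [64, 16, 0, 0]  score +64 (running 64)
Board after move:
64 64  2 64
16 32  8 16
 0  4 32  0
 0  8  0  0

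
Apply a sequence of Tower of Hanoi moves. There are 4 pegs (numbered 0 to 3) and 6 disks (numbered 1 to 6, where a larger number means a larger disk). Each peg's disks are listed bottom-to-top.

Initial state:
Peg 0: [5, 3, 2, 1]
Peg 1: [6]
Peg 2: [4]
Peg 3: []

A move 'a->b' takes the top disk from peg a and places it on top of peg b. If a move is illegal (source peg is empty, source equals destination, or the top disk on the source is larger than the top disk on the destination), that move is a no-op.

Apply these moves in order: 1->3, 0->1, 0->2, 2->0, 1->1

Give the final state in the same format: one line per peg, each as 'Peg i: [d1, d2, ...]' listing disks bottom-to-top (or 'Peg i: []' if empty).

After move 1 (1->3):
Peg 0: [5, 3, 2, 1]
Peg 1: []
Peg 2: [4]
Peg 3: [6]

After move 2 (0->1):
Peg 0: [5, 3, 2]
Peg 1: [1]
Peg 2: [4]
Peg 3: [6]

After move 3 (0->2):
Peg 0: [5, 3]
Peg 1: [1]
Peg 2: [4, 2]
Peg 3: [6]

After move 4 (2->0):
Peg 0: [5, 3, 2]
Peg 1: [1]
Peg 2: [4]
Peg 3: [6]

After move 5 (1->1):
Peg 0: [5, 3, 2]
Peg 1: [1]
Peg 2: [4]
Peg 3: [6]

Answer: Peg 0: [5, 3, 2]
Peg 1: [1]
Peg 2: [4]
Peg 3: [6]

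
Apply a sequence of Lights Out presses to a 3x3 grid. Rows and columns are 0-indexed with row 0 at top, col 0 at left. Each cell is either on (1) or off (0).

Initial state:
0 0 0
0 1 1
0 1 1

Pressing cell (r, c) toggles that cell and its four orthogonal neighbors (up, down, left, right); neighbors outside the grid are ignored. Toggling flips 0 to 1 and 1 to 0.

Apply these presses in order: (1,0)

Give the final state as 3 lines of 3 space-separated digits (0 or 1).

Answer: 1 0 0
1 0 1
1 1 1

Derivation:
After press 1 at (1,0):
1 0 0
1 0 1
1 1 1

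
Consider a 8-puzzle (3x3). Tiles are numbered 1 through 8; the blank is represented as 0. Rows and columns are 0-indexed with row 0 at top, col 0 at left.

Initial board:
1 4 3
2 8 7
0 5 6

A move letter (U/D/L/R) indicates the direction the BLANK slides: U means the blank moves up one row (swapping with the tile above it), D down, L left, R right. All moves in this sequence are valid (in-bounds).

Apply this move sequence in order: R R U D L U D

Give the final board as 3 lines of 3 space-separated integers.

Answer: 1 4 3
2 8 7
5 0 6

Derivation:
After move 1 (R):
1 4 3
2 8 7
5 0 6

After move 2 (R):
1 4 3
2 8 7
5 6 0

After move 3 (U):
1 4 3
2 8 0
5 6 7

After move 4 (D):
1 4 3
2 8 7
5 6 0

After move 5 (L):
1 4 3
2 8 7
5 0 6

After move 6 (U):
1 4 3
2 0 7
5 8 6

After move 7 (D):
1 4 3
2 8 7
5 0 6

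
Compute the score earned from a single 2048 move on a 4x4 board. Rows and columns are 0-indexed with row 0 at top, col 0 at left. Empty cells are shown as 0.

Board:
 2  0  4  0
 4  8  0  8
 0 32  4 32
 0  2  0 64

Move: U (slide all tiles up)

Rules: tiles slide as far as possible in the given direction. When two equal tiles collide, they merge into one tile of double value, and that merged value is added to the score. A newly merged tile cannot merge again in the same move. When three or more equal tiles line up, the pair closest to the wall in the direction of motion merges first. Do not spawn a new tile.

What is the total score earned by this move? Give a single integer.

Slide up:
col 0: [2, 4, 0, 0] -> [2, 4, 0, 0]  score +0 (running 0)
col 1: [0, 8, 32, 2] -> [8, 32, 2, 0]  score +0 (running 0)
col 2: [4, 0, 4, 0] -> [8, 0, 0, 0]  score +8 (running 8)
col 3: [0, 8, 32, 64] -> [8, 32, 64, 0]  score +0 (running 8)
Board after move:
 2  8  8  8
 4 32  0 32
 0  2  0 64
 0  0  0  0

Answer: 8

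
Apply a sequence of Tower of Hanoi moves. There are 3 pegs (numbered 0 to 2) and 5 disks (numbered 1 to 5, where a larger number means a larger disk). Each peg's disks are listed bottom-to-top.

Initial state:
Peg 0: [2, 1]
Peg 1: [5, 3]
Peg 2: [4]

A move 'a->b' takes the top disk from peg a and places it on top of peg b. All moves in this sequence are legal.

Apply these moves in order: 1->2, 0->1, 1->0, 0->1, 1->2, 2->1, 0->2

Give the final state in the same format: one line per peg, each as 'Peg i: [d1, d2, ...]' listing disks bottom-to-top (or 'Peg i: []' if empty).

After move 1 (1->2):
Peg 0: [2, 1]
Peg 1: [5]
Peg 2: [4, 3]

After move 2 (0->1):
Peg 0: [2]
Peg 1: [5, 1]
Peg 2: [4, 3]

After move 3 (1->0):
Peg 0: [2, 1]
Peg 1: [5]
Peg 2: [4, 3]

After move 4 (0->1):
Peg 0: [2]
Peg 1: [5, 1]
Peg 2: [4, 3]

After move 5 (1->2):
Peg 0: [2]
Peg 1: [5]
Peg 2: [4, 3, 1]

After move 6 (2->1):
Peg 0: [2]
Peg 1: [5, 1]
Peg 2: [4, 3]

After move 7 (0->2):
Peg 0: []
Peg 1: [5, 1]
Peg 2: [4, 3, 2]

Answer: Peg 0: []
Peg 1: [5, 1]
Peg 2: [4, 3, 2]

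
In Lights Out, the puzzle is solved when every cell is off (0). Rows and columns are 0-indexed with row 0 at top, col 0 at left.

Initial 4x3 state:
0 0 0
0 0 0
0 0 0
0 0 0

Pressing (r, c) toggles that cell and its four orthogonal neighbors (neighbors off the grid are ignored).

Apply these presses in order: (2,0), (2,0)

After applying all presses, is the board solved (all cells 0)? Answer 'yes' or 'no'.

After press 1 at (2,0):
0 0 0
1 0 0
1 1 0
1 0 0

After press 2 at (2,0):
0 0 0
0 0 0
0 0 0
0 0 0

Lights still on: 0

Answer: yes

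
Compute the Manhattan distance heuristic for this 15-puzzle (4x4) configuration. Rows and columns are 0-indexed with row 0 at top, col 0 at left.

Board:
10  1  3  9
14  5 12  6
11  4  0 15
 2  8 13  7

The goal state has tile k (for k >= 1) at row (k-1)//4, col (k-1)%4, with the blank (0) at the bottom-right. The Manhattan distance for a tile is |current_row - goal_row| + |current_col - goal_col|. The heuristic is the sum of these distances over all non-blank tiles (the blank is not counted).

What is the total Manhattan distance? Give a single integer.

Tile 10: at (0,0), goal (2,1), distance |0-2|+|0-1| = 3
Tile 1: at (0,1), goal (0,0), distance |0-0|+|1-0| = 1
Tile 3: at (0,2), goal (0,2), distance |0-0|+|2-2| = 0
Tile 9: at (0,3), goal (2,0), distance |0-2|+|3-0| = 5
Tile 14: at (1,0), goal (3,1), distance |1-3|+|0-1| = 3
Tile 5: at (1,1), goal (1,0), distance |1-1|+|1-0| = 1
Tile 12: at (1,2), goal (2,3), distance |1-2|+|2-3| = 2
Tile 6: at (1,3), goal (1,1), distance |1-1|+|3-1| = 2
Tile 11: at (2,0), goal (2,2), distance |2-2|+|0-2| = 2
Tile 4: at (2,1), goal (0,3), distance |2-0|+|1-3| = 4
Tile 15: at (2,3), goal (3,2), distance |2-3|+|3-2| = 2
Tile 2: at (3,0), goal (0,1), distance |3-0|+|0-1| = 4
Tile 8: at (3,1), goal (1,3), distance |3-1|+|1-3| = 4
Tile 13: at (3,2), goal (3,0), distance |3-3|+|2-0| = 2
Tile 7: at (3,3), goal (1,2), distance |3-1|+|3-2| = 3
Sum: 3 + 1 + 0 + 5 + 3 + 1 + 2 + 2 + 2 + 4 + 2 + 4 + 4 + 2 + 3 = 38

Answer: 38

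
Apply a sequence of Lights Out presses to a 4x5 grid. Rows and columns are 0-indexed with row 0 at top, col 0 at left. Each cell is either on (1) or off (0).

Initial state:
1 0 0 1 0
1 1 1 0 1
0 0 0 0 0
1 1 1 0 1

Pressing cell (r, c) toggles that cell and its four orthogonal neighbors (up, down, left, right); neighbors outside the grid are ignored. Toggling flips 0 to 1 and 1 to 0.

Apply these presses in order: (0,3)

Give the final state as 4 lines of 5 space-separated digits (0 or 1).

Answer: 1 0 1 0 1
1 1 1 1 1
0 0 0 0 0
1 1 1 0 1

Derivation:
After press 1 at (0,3):
1 0 1 0 1
1 1 1 1 1
0 0 0 0 0
1 1 1 0 1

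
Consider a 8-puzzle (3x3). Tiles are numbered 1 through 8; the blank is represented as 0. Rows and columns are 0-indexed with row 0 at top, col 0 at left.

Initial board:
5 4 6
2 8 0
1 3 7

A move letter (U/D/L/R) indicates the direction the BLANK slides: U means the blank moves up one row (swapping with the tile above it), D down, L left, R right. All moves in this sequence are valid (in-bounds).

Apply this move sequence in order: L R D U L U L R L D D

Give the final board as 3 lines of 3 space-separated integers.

After move 1 (L):
5 4 6
2 0 8
1 3 7

After move 2 (R):
5 4 6
2 8 0
1 3 7

After move 3 (D):
5 4 6
2 8 7
1 3 0

After move 4 (U):
5 4 6
2 8 0
1 3 7

After move 5 (L):
5 4 6
2 0 8
1 3 7

After move 6 (U):
5 0 6
2 4 8
1 3 7

After move 7 (L):
0 5 6
2 4 8
1 3 7

After move 8 (R):
5 0 6
2 4 8
1 3 7

After move 9 (L):
0 5 6
2 4 8
1 3 7

After move 10 (D):
2 5 6
0 4 8
1 3 7

After move 11 (D):
2 5 6
1 4 8
0 3 7

Answer: 2 5 6
1 4 8
0 3 7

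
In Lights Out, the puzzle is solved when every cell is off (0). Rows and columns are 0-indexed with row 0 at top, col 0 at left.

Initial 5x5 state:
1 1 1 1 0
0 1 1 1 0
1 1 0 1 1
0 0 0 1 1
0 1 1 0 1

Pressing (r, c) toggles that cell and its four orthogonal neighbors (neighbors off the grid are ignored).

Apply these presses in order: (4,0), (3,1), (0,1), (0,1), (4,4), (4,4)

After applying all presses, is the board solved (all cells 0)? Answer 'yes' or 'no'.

Answer: no

Derivation:
After press 1 at (4,0):
1 1 1 1 0
0 1 1 1 0
1 1 0 1 1
1 0 0 1 1
1 0 1 0 1

After press 2 at (3,1):
1 1 1 1 0
0 1 1 1 0
1 0 0 1 1
0 1 1 1 1
1 1 1 0 1

After press 3 at (0,1):
0 0 0 1 0
0 0 1 1 0
1 0 0 1 1
0 1 1 1 1
1 1 1 0 1

After press 4 at (0,1):
1 1 1 1 0
0 1 1 1 0
1 0 0 1 1
0 1 1 1 1
1 1 1 0 1

After press 5 at (4,4):
1 1 1 1 0
0 1 1 1 0
1 0 0 1 1
0 1 1 1 0
1 1 1 1 0

After press 6 at (4,4):
1 1 1 1 0
0 1 1 1 0
1 0 0 1 1
0 1 1 1 1
1 1 1 0 1

Lights still on: 18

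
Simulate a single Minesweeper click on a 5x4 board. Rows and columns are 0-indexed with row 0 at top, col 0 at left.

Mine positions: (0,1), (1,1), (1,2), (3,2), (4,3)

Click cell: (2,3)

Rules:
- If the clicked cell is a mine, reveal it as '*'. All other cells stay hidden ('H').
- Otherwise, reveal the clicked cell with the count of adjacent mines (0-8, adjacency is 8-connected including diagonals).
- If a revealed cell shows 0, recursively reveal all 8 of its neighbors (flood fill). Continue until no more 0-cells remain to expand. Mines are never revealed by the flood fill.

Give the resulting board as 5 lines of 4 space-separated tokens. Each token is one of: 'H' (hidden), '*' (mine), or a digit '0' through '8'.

H H H H
H H H H
H H H 2
H H H H
H H H H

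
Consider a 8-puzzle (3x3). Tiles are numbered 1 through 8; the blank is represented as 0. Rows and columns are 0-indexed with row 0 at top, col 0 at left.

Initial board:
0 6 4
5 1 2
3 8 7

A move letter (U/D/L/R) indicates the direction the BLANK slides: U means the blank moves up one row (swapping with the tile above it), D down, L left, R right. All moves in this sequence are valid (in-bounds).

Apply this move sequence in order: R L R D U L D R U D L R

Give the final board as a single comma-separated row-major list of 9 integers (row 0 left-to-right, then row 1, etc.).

Answer: 5, 6, 4, 1, 0, 2, 3, 8, 7

Derivation:
After move 1 (R):
6 0 4
5 1 2
3 8 7

After move 2 (L):
0 6 4
5 1 2
3 8 7

After move 3 (R):
6 0 4
5 1 2
3 8 7

After move 4 (D):
6 1 4
5 0 2
3 8 7

After move 5 (U):
6 0 4
5 1 2
3 8 7

After move 6 (L):
0 6 4
5 1 2
3 8 7

After move 7 (D):
5 6 4
0 1 2
3 8 7

After move 8 (R):
5 6 4
1 0 2
3 8 7

After move 9 (U):
5 0 4
1 6 2
3 8 7

After move 10 (D):
5 6 4
1 0 2
3 8 7

After move 11 (L):
5 6 4
0 1 2
3 8 7

After move 12 (R):
5 6 4
1 0 2
3 8 7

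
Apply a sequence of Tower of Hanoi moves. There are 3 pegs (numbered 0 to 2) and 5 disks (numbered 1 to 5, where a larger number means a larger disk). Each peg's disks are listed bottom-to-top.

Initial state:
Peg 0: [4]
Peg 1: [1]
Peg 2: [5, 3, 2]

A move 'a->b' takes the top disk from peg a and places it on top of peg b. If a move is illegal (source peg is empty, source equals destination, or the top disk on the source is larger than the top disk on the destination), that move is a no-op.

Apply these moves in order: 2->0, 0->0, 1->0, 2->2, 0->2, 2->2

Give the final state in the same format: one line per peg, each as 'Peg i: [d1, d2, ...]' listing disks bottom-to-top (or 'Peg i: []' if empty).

Answer: Peg 0: [4, 2]
Peg 1: []
Peg 2: [5, 3, 1]

Derivation:
After move 1 (2->0):
Peg 0: [4, 2]
Peg 1: [1]
Peg 2: [5, 3]

After move 2 (0->0):
Peg 0: [4, 2]
Peg 1: [1]
Peg 2: [5, 3]

After move 3 (1->0):
Peg 0: [4, 2, 1]
Peg 1: []
Peg 2: [5, 3]

After move 4 (2->2):
Peg 0: [4, 2, 1]
Peg 1: []
Peg 2: [5, 3]

After move 5 (0->2):
Peg 0: [4, 2]
Peg 1: []
Peg 2: [5, 3, 1]

After move 6 (2->2):
Peg 0: [4, 2]
Peg 1: []
Peg 2: [5, 3, 1]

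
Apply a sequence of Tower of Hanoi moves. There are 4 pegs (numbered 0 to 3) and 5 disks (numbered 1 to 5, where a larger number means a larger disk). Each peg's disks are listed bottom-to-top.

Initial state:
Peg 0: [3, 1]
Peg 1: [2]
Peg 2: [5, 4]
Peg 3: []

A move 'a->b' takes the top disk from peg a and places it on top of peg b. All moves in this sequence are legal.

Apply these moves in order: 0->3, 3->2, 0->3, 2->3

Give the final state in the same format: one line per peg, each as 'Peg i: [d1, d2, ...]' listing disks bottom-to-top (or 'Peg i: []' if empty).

After move 1 (0->3):
Peg 0: [3]
Peg 1: [2]
Peg 2: [5, 4]
Peg 3: [1]

After move 2 (3->2):
Peg 0: [3]
Peg 1: [2]
Peg 2: [5, 4, 1]
Peg 3: []

After move 3 (0->3):
Peg 0: []
Peg 1: [2]
Peg 2: [5, 4, 1]
Peg 3: [3]

After move 4 (2->3):
Peg 0: []
Peg 1: [2]
Peg 2: [5, 4]
Peg 3: [3, 1]

Answer: Peg 0: []
Peg 1: [2]
Peg 2: [5, 4]
Peg 3: [3, 1]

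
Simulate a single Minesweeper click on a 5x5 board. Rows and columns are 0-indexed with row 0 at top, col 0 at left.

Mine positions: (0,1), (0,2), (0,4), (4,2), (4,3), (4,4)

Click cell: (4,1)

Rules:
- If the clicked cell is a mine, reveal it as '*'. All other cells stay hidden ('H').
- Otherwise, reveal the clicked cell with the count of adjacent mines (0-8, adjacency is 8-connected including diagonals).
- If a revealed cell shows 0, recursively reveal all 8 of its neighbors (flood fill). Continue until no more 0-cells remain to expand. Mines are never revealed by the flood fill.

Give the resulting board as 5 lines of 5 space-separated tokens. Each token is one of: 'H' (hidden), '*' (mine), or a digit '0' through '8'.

H H H H H
H H H H H
H H H H H
H H H H H
H 1 H H H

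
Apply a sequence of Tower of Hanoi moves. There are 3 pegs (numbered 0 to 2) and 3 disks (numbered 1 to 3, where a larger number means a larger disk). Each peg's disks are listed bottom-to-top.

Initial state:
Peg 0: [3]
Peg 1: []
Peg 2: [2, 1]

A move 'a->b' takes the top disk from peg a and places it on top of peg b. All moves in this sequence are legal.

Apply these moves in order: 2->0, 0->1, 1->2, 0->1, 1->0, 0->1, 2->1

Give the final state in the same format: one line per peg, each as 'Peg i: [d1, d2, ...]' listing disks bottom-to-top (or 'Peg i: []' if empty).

Answer: Peg 0: []
Peg 1: [3, 1]
Peg 2: [2]

Derivation:
After move 1 (2->0):
Peg 0: [3, 1]
Peg 1: []
Peg 2: [2]

After move 2 (0->1):
Peg 0: [3]
Peg 1: [1]
Peg 2: [2]

After move 3 (1->2):
Peg 0: [3]
Peg 1: []
Peg 2: [2, 1]

After move 4 (0->1):
Peg 0: []
Peg 1: [3]
Peg 2: [2, 1]

After move 5 (1->0):
Peg 0: [3]
Peg 1: []
Peg 2: [2, 1]

After move 6 (0->1):
Peg 0: []
Peg 1: [3]
Peg 2: [2, 1]

After move 7 (2->1):
Peg 0: []
Peg 1: [3, 1]
Peg 2: [2]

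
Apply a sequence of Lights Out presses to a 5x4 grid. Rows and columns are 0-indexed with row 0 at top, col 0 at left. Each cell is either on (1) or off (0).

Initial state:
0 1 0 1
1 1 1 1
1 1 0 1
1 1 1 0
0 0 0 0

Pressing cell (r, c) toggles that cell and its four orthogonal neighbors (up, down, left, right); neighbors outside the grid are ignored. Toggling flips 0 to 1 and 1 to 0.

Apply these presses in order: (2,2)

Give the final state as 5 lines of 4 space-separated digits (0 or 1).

After press 1 at (2,2):
0 1 0 1
1 1 0 1
1 0 1 0
1 1 0 0
0 0 0 0

Answer: 0 1 0 1
1 1 0 1
1 0 1 0
1 1 0 0
0 0 0 0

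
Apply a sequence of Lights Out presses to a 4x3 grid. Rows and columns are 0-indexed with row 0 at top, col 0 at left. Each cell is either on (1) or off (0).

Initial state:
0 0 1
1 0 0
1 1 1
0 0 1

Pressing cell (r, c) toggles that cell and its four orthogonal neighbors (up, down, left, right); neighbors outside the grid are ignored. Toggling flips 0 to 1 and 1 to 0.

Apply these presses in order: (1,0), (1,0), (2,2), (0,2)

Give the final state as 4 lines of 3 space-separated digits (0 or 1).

After press 1 at (1,0):
1 0 1
0 1 0
0 1 1
0 0 1

After press 2 at (1,0):
0 0 1
1 0 0
1 1 1
0 0 1

After press 3 at (2,2):
0 0 1
1 0 1
1 0 0
0 0 0

After press 4 at (0,2):
0 1 0
1 0 0
1 0 0
0 0 0

Answer: 0 1 0
1 0 0
1 0 0
0 0 0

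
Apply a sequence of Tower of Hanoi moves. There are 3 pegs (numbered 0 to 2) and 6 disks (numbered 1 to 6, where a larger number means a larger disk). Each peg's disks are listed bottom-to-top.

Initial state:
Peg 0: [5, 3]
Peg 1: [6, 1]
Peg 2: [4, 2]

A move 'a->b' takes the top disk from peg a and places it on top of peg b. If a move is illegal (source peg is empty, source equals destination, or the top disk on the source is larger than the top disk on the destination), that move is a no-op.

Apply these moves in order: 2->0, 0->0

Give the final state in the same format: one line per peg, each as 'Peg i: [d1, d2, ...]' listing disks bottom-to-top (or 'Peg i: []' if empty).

After move 1 (2->0):
Peg 0: [5, 3, 2]
Peg 1: [6, 1]
Peg 2: [4]

After move 2 (0->0):
Peg 0: [5, 3, 2]
Peg 1: [6, 1]
Peg 2: [4]

Answer: Peg 0: [5, 3, 2]
Peg 1: [6, 1]
Peg 2: [4]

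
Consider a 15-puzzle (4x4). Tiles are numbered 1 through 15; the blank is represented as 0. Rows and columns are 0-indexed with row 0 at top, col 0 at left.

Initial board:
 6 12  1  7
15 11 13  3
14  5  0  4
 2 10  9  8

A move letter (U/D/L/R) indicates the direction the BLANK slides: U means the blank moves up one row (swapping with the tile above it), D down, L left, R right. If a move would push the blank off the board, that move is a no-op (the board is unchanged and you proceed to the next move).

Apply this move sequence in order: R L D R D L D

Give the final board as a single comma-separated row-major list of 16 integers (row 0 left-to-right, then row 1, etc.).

After move 1 (R):
 6 12  1  7
15 11 13  3
14  5  4  0
 2 10  9  8

After move 2 (L):
 6 12  1  7
15 11 13  3
14  5  0  4
 2 10  9  8

After move 3 (D):
 6 12  1  7
15 11 13  3
14  5  9  4
 2 10  0  8

After move 4 (R):
 6 12  1  7
15 11 13  3
14  5  9  4
 2 10  8  0

After move 5 (D):
 6 12  1  7
15 11 13  3
14  5  9  4
 2 10  8  0

After move 6 (L):
 6 12  1  7
15 11 13  3
14  5  9  4
 2 10  0  8

After move 7 (D):
 6 12  1  7
15 11 13  3
14  5  9  4
 2 10  0  8

Answer: 6, 12, 1, 7, 15, 11, 13, 3, 14, 5, 9, 4, 2, 10, 0, 8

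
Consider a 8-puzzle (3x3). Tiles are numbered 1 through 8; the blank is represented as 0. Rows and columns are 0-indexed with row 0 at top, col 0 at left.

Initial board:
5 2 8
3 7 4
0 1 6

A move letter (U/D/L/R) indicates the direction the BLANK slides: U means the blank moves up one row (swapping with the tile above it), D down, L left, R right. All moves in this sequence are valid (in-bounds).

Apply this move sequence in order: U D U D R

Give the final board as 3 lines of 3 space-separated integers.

After move 1 (U):
5 2 8
0 7 4
3 1 6

After move 2 (D):
5 2 8
3 7 4
0 1 6

After move 3 (U):
5 2 8
0 7 4
3 1 6

After move 4 (D):
5 2 8
3 7 4
0 1 6

After move 5 (R):
5 2 8
3 7 4
1 0 6

Answer: 5 2 8
3 7 4
1 0 6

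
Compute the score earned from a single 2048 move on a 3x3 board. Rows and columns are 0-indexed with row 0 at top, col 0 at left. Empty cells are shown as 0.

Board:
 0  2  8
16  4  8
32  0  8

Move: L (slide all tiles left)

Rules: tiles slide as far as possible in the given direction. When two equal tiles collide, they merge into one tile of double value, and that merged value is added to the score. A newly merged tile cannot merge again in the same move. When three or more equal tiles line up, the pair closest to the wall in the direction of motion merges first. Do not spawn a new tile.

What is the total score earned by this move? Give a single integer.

Answer: 0

Derivation:
Slide left:
row 0: [0, 2, 8] -> [2, 8, 0]  score +0 (running 0)
row 1: [16, 4, 8] -> [16, 4, 8]  score +0 (running 0)
row 2: [32, 0, 8] -> [32, 8, 0]  score +0 (running 0)
Board after move:
 2  8  0
16  4  8
32  8  0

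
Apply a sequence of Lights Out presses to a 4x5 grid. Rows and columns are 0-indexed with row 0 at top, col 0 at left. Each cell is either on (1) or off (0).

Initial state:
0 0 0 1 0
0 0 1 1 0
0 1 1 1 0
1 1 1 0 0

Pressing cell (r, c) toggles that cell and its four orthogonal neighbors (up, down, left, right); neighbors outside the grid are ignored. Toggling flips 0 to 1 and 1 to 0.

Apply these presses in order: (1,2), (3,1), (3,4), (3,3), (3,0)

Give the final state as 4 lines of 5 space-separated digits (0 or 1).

Answer: 0 0 1 1 0
0 1 0 0 0
1 0 0 0 1
1 1 1 0 0

Derivation:
After press 1 at (1,2):
0 0 1 1 0
0 1 0 0 0
0 1 0 1 0
1 1 1 0 0

After press 2 at (3,1):
0 0 1 1 0
0 1 0 0 0
0 0 0 1 0
0 0 0 0 0

After press 3 at (3,4):
0 0 1 1 0
0 1 0 0 0
0 0 0 1 1
0 0 0 1 1

After press 4 at (3,3):
0 0 1 1 0
0 1 0 0 0
0 0 0 0 1
0 0 1 0 0

After press 5 at (3,0):
0 0 1 1 0
0 1 0 0 0
1 0 0 0 1
1 1 1 0 0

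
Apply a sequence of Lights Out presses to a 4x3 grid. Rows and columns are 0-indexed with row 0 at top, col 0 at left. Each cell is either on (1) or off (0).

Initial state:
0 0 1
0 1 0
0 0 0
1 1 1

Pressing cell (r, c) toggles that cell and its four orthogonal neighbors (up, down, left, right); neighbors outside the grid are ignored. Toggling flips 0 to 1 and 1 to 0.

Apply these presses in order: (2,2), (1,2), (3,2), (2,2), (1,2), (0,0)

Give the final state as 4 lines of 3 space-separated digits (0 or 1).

After press 1 at (2,2):
0 0 1
0 1 1
0 1 1
1 1 0

After press 2 at (1,2):
0 0 0
0 0 0
0 1 0
1 1 0

After press 3 at (3,2):
0 0 0
0 0 0
0 1 1
1 0 1

After press 4 at (2,2):
0 0 0
0 0 1
0 0 0
1 0 0

After press 5 at (1,2):
0 0 1
0 1 0
0 0 1
1 0 0

After press 6 at (0,0):
1 1 1
1 1 0
0 0 1
1 0 0

Answer: 1 1 1
1 1 0
0 0 1
1 0 0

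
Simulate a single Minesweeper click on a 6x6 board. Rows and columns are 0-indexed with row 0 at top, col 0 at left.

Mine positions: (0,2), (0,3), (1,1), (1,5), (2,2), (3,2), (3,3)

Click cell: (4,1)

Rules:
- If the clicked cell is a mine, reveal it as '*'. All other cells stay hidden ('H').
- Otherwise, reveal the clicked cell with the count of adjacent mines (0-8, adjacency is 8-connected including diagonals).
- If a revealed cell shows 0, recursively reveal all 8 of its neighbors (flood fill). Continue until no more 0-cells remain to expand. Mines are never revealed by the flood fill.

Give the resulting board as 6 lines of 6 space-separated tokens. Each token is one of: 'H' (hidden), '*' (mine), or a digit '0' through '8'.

H H H H H H
H H H H H H
H H H H H H
H H H H H H
H 1 H H H H
H H H H H H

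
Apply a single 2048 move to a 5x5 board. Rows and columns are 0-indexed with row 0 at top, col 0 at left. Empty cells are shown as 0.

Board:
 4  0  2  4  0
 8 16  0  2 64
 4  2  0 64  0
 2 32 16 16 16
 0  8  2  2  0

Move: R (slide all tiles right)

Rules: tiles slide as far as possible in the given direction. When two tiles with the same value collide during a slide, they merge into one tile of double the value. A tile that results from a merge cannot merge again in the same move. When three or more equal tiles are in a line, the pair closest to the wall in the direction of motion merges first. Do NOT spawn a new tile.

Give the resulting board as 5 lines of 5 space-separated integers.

Answer:  0  0  4  2  4
 0  8 16  2 64
 0  0  4  2 64
 0  2 32 16 32
 0  0  0  8  4

Derivation:
Slide right:
row 0: [4, 0, 2, 4, 0] -> [0, 0, 4, 2, 4]
row 1: [8, 16, 0, 2, 64] -> [0, 8, 16, 2, 64]
row 2: [4, 2, 0, 64, 0] -> [0, 0, 4, 2, 64]
row 3: [2, 32, 16, 16, 16] -> [0, 2, 32, 16, 32]
row 4: [0, 8, 2, 2, 0] -> [0, 0, 0, 8, 4]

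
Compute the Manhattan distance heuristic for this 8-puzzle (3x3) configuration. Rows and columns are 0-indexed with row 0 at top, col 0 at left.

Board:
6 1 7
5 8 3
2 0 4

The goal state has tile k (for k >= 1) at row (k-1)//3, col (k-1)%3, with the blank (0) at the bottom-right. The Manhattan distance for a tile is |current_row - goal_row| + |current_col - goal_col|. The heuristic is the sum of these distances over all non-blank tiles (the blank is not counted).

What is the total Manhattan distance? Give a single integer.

Tile 6: (0,0)->(1,2) = 3
Tile 1: (0,1)->(0,0) = 1
Tile 7: (0,2)->(2,0) = 4
Tile 5: (1,0)->(1,1) = 1
Tile 8: (1,1)->(2,1) = 1
Tile 3: (1,2)->(0,2) = 1
Tile 2: (2,0)->(0,1) = 3
Tile 4: (2,2)->(1,0) = 3
Sum: 3 + 1 + 4 + 1 + 1 + 1 + 3 + 3 = 17

Answer: 17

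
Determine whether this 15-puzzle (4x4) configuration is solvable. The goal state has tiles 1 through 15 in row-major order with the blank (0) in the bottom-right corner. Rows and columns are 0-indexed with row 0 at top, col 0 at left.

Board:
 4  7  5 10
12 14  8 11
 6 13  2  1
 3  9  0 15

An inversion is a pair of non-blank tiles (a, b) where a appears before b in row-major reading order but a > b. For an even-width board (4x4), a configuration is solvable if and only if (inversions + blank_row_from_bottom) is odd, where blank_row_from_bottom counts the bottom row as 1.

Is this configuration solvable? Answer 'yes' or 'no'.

Answer: no

Derivation:
Inversions: 49
Blank is in row 3 (0-indexed from top), which is row 1 counting from the bottom (bottom = 1).
49 + 1 = 50, which is even, so the puzzle is not solvable.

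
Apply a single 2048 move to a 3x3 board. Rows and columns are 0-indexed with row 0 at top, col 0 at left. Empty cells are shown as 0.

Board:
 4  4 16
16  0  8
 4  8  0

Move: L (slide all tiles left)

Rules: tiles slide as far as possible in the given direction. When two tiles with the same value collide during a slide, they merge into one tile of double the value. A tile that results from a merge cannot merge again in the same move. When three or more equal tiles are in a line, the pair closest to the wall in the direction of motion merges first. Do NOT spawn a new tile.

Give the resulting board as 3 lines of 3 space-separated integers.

Slide left:
row 0: [4, 4, 16] -> [8, 16, 0]
row 1: [16, 0, 8] -> [16, 8, 0]
row 2: [4, 8, 0] -> [4, 8, 0]

Answer:  8 16  0
16  8  0
 4  8  0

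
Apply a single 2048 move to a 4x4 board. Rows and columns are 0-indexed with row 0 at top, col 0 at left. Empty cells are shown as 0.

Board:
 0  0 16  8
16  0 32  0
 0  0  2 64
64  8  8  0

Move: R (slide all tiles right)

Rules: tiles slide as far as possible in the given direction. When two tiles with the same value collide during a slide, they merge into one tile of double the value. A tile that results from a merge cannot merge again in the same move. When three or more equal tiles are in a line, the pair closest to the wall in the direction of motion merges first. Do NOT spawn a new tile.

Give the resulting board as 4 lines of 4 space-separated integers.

Answer:  0  0 16  8
 0  0 16 32
 0  0  2 64
 0  0 64 16

Derivation:
Slide right:
row 0: [0, 0, 16, 8] -> [0, 0, 16, 8]
row 1: [16, 0, 32, 0] -> [0, 0, 16, 32]
row 2: [0, 0, 2, 64] -> [0, 0, 2, 64]
row 3: [64, 8, 8, 0] -> [0, 0, 64, 16]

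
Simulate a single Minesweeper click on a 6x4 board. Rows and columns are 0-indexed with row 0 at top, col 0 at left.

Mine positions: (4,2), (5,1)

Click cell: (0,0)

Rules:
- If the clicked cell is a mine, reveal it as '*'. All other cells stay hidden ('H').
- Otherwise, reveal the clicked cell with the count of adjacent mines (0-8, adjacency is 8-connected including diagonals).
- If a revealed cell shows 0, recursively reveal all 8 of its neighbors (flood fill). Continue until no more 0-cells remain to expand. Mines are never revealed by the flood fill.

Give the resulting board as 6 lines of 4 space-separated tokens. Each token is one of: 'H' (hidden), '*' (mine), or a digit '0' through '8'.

0 0 0 0
0 0 0 0
0 0 0 0
0 1 1 1
1 2 H H
H H H H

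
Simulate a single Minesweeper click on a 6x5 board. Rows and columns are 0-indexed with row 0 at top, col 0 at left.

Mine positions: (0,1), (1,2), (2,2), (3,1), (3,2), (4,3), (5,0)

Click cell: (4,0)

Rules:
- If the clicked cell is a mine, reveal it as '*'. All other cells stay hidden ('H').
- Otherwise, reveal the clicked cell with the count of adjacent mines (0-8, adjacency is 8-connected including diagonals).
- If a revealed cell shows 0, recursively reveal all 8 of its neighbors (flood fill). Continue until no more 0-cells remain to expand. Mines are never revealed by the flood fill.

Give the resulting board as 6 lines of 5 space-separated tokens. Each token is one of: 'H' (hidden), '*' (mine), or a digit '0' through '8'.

H H H H H
H H H H H
H H H H H
H H H H H
2 H H H H
H H H H H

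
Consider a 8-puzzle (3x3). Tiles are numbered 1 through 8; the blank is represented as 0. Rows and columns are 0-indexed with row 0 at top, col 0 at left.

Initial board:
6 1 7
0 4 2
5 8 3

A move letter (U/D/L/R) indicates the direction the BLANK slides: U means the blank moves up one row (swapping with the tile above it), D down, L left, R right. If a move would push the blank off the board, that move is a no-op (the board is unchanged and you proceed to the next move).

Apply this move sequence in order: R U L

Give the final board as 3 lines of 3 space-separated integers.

Answer: 0 6 7
4 1 2
5 8 3

Derivation:
After move 1 (R):
6 1 7
4 0 2
5 8 3

After move 2 (U):
6 0 7
4 1 2
5 8 3

After move 3 (L):
0 6 7
4 1 2
5 8 3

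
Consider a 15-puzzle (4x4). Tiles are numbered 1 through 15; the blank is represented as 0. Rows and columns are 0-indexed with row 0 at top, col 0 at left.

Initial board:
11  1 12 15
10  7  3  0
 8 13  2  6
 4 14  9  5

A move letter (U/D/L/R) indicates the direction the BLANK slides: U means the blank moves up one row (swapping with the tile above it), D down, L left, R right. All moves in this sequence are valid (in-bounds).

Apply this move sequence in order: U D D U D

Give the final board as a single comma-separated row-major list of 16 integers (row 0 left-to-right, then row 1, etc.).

Answer: 11, 1, 12, 15, 10, 7, 3, 6, 8, 13, 2, 0, 4, 14, 9, 5

Derivation:
After move 1 (U):
11  1 12  0
10  7  3 15
 8 13  2  6
 4 14  9  5

After move 2 (D):
11  1 12 15
10  7  3  0
 8 13  2  6
 4 14  9  5

After move 3 (D):
11  1 12 15
10  7  3  6
 8 13  2  0
 4 14  9  5

After move 4 (U):
11  1 12 15
10  7  3  0
 8 13  2  6
 4 14  9  5

After move 5 (D):
11  1 12 15
10  7  3  6
 8 13  2  0
 4 14  9  5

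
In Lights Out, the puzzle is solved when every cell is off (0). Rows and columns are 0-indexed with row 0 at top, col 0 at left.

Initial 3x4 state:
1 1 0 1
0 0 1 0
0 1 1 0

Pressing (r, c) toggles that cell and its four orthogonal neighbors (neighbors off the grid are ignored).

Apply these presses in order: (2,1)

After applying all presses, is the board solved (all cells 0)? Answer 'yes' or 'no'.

Answer: no

Derivation:
After press 1 at (2,1):
1 1 0 1
0 1 1 0
1 0 0 0

Lights still on: 6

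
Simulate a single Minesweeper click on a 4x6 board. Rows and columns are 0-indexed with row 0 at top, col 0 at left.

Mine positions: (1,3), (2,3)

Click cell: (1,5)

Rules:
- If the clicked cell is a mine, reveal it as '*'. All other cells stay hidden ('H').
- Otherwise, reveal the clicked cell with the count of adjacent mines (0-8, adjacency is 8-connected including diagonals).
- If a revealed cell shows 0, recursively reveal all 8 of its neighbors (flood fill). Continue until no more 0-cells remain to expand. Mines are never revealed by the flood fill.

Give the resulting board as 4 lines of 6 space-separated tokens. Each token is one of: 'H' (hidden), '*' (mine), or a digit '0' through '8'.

H H H H 1 0
H H H H 2 0
H H H H 2 0
H H H H 1 0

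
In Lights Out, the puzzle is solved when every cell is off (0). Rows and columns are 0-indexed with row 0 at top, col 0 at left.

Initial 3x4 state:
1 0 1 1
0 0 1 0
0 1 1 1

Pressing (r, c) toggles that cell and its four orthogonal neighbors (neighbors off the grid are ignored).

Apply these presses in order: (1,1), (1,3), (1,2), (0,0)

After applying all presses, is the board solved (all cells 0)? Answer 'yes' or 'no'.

Answer: yes

Derivation:
After press 1 at (1,1):
1 1 1 1
1 1 0 0
0 0 1 1

After press 2 at (1,3):
1 1 1 0
1 1 1 1
0 0 1 0

After press 3 at (1,2):
1 1 0 0
1 0 0 0
0 0 0 0

After press 4 at (0,0):
0 0 0 0
0 0 0 0
0 0 0 0

Lights still on: 0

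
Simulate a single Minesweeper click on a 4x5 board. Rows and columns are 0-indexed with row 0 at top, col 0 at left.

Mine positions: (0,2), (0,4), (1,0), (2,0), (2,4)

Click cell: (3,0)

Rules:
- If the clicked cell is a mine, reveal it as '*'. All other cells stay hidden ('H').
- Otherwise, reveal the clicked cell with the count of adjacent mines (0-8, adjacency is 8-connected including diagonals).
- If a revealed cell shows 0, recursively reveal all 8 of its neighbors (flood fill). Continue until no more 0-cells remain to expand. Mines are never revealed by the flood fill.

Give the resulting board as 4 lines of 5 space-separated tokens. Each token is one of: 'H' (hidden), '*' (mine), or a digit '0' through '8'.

H H H H H
H H H H H
H H H H H
1 H H H H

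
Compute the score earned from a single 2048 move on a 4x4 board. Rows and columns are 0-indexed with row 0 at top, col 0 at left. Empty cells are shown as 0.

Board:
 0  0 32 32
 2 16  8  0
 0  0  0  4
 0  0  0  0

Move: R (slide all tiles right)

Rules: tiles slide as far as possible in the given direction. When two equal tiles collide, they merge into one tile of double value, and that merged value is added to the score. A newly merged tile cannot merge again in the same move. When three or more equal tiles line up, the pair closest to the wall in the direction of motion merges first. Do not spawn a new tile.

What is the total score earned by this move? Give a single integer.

Slide right:
row 0: [0, 0, 32, 32] -> [0, 0, 0, 64]  score +64 (running 64)
row 1: [2, 16, 8, 0] -> [0, 2, 16, 8]  score +0 (running 64)
row 2: [0, 0, 0, 4] -> [0, 0, 0, 4]  score +0 (running 64)
row 3: [0, 0, 0, 0] -> [0, 0, 0, 0]  score +0 (running 64)
Board after move:
 0  0  0 64
 0  2 16  8
 0  0  0  4
 0  0  0  0

Answer: 64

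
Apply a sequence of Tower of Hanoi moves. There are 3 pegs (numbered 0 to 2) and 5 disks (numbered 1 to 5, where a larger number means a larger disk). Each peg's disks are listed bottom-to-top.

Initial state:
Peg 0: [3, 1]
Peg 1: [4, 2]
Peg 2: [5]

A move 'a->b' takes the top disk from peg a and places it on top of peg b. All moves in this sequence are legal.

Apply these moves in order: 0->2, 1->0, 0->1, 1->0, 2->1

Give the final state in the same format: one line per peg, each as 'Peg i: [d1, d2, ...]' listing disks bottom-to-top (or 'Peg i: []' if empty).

Answer: Peg 0: [3, 2]
Peg 1: [4, 1]
Peg 2: [5]

Derivation:
After move 1 (0->2):
Peg 0: [3]
Peg 1: [4, 2]
Peg 2: [5, 1]

After move 2 (1->0):
Peg 0: [3, 2]
Peg 1: [4]
Peg 2: [5, 1]

After move 3 (0->1):
Peg 0: [3]
Peg 1: [4, 2]
Peg 2: [5, 1]

After move 4 (1->0):
Peg 0: [3, 2]
Peg 1: [4]
Peg 2: [5, 1]

After move 5 (2->1):
Peg 0: [3, 2]
Peg 1: [4, 1]
Peg 2: [5]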